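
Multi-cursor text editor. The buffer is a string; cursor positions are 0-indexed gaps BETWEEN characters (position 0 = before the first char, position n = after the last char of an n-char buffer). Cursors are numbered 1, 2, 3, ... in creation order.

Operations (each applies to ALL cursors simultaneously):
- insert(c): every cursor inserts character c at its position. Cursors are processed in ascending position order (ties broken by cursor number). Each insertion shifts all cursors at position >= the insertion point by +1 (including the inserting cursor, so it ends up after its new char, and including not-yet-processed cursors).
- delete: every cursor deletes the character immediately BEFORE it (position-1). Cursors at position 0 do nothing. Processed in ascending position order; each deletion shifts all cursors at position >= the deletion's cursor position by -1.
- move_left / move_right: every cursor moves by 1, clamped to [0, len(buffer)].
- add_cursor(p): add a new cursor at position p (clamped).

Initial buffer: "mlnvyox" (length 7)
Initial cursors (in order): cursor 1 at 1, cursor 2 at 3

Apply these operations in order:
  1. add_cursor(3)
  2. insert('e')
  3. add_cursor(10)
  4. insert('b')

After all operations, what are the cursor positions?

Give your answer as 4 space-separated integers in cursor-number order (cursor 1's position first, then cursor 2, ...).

Answer: 3 9 9 14

Derivation:
After op 1 (add_cursor(3)): buffer="mlnvyox" (len 7), cursors c1@1 c2@3 c3@3, authorship .......
After op 2 (insert('e')): buffer="melneevyox" (len 10), cursors c1@2 c2@6 c3@6, authorship .1..23....
After op 3 (add_cursor(10)): buffer="melneevyox" (len 10), cursors c1@2 c2@6 c3@6 c4@10, authorship .1..23....
After op 4 (insert('b')): buffer="meblneebbvyoxb" (len 14), cursors c1@3 c2@9 c3@9 c4@14, authorship .11..2323....4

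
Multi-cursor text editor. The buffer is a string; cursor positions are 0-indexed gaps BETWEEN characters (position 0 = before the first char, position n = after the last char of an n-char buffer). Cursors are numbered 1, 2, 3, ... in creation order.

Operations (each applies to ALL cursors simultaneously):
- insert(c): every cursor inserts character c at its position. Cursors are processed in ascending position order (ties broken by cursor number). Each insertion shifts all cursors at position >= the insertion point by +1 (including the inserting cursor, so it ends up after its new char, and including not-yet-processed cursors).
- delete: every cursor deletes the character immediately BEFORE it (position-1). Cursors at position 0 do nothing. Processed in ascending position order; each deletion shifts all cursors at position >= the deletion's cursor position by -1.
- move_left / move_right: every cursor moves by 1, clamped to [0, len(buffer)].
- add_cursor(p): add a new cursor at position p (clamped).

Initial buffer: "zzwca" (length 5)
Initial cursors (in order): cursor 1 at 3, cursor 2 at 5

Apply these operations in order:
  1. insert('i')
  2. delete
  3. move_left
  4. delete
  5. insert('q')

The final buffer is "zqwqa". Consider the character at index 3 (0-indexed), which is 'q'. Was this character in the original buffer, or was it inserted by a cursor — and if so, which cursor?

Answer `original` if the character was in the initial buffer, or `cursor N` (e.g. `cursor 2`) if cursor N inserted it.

Answer: cursor 2

Derivation:
After op 1 (insert('i')): buffer="zzwicai" (len 7), cursors c1@4 c2@7, authorship ...1..2
After op 2 (delete): buffer="zzwca" (len 5), cursors c1@3 c2@5, authorship .....
After op 3 (move_left): buffer="zzwca" (len 5), cursors c1@2 c2@4, authorship .....
After op 4 (delete): buffer="zwa" (len 3), cursors c1@1 c2@2, authorship ...
After op 5 (insert('q')): buffer="zqwqa" (len 5), cursors c1@2 c2@4, authorship .1.2.
Authorship (.=original, N=cursor N): . 1 . 2 .
Index 3: author = 2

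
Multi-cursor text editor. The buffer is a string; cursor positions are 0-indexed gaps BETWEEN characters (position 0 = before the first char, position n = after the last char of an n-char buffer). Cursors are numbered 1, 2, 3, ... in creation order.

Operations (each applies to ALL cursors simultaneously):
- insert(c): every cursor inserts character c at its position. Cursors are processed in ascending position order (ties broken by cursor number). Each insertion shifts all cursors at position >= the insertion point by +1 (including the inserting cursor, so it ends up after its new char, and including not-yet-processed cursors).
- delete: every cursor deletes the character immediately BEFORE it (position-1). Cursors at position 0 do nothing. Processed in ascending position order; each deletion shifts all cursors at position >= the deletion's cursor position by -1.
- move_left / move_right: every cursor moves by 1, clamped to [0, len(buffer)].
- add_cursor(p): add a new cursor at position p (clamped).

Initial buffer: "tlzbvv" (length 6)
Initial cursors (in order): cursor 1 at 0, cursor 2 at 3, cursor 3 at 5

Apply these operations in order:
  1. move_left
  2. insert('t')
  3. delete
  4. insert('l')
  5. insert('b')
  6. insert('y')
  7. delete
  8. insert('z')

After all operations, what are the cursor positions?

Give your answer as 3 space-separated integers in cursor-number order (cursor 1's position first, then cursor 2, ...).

Answer: 3 8 13

Derivation:
After op 1 (move_left): buffer="tlzbvv" (len 6), cursors c1@0 c2@2 c3@4, authorship ......
After op 2 (insert('t')): buffer="ttltzbtvv" (len 9), cursors c1@1 c2@4 c3@7, authorship 1..2..3..
After op 3 (delete): buffer="tlzbvv" (len 6), cursors c1@0 c2@2 c3@4, authorship ......
After op 4 (insert('l')): buffer="ltllzblvv" (len 9), cursors c1@1 c2@4 c3@7, authorship 1..2..3..
After op 5 (insert('b')): buffer="lbtllbzblbvv" (len 12), cursors c1@2 c2@6 c3@10, authorship 11..22..33..
After op 6 (insert('y')): buffer="lbytllbyzblbyvv" (len 15), cursors c1@3 c2@8 c3@13, authorship 111..222..333..
After op 7 (delete): buffer="lbtllbzblbvv" (len 12), cursors c1@2 c2@6 c3@10, authorship 11..22..33..
After op 8 (insert('z')): buffer="lbztllbzzblbzvv" (len 15), cursors c1@3 c2@8 c3@13, authorship 111..222..333..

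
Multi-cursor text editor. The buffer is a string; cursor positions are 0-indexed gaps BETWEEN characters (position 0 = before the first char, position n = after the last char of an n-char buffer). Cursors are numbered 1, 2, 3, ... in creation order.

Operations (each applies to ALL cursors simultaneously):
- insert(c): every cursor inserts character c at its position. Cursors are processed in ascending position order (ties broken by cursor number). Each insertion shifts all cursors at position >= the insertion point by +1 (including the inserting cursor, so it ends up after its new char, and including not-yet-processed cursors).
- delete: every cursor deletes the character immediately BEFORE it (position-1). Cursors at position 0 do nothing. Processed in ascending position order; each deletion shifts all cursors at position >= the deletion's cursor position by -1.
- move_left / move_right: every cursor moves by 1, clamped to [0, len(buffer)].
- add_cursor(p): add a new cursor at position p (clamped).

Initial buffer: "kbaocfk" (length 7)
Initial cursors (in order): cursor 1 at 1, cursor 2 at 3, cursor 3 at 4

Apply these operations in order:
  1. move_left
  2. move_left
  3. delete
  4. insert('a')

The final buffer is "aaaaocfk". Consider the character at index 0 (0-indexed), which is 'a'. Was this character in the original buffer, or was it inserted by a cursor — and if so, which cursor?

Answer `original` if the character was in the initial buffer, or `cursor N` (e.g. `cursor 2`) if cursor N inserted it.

After op 1 (move_left): buffer="kbaocfk" (len 7), cursors c1@0 c2@2 c3@3, authorship .......
After op 2 (move_left): buffer="kbaocfk" (len 7), cursors c1@0 c2@1 c3@2, authorship .......
After op 3 (delete): buffer="aocfk" (len 5), cursors c1@0 c2@0 c3@0, authorship .....
After op 4 (insert('a')): buffer="aaaaocfk" (len 8), cursors c1@3 c2@3 c3@3, authorship 123.....
Authorship (.=original, N=cursor N): 1 2 3 . . . . .
Index 0: author = 1

Answer: cursor 1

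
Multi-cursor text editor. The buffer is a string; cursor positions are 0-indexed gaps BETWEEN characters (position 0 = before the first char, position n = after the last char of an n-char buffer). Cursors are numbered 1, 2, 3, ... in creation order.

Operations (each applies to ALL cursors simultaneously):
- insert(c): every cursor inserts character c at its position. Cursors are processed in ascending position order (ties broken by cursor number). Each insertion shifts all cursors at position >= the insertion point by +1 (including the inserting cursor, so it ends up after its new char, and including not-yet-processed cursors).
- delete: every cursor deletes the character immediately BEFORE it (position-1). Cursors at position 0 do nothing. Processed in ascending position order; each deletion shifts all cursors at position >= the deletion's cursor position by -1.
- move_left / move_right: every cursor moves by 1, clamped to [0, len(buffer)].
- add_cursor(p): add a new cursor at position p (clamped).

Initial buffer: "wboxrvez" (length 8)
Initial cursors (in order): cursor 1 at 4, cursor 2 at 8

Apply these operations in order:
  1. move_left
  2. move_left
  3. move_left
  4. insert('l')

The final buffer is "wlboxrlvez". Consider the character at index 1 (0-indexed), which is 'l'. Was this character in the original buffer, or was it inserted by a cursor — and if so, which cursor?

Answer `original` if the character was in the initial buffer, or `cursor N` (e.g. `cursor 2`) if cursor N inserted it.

Answer: cursor 1

Derivation:
After op 1 (move_left): buffer="wboxrvez" (len 8), cursors c1@3 c2@7, authorship ........
After op 2 (move_left): buffer="wboxrvez" (len 8), cursors c1@2 c2@6, authorship ........
After op 3 (move_left): buffer="wboxrvez" (len 8), cursors c1@1 c2@5, authorship ........
After op 4 (insert('l')): buffer="wlboxrlvez" (len 10), cursors c1@2 c2@7, authorship .1....2...
Authorship (.=original, N=cursor N): . 1 . . . . 2 . . .
Index 1: author = 1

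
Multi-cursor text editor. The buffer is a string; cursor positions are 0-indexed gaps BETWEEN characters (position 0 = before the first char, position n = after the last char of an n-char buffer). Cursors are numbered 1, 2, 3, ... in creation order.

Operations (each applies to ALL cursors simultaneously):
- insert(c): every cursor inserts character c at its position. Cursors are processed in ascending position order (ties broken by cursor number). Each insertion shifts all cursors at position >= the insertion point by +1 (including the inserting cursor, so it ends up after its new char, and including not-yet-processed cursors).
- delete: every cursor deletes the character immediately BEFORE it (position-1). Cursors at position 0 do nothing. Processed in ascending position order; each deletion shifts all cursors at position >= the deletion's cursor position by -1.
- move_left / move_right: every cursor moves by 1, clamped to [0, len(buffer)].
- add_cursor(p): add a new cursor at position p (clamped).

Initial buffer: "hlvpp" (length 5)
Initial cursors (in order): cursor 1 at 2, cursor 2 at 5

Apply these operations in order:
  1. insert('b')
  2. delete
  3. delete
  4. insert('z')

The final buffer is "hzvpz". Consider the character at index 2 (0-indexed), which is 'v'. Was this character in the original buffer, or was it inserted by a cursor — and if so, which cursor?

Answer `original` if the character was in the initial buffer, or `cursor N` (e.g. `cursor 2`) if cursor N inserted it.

Answer: original

Derivation:
After op 1 (insert('b')): buffer="hlbvppb" (len 7), cursors c1@3 c2@7, authorship ..1...2
After op 2 (delete): buffer="hlvpp" (len 5), cursors c1@2 c2@5, authorship .....
After op 3 (delete): buffer="hvp" (len 3), cursors c1@1 c2@3, authorship ...
After op 4 (insert('z')): buffer="hzvpz" (len 5), cursors c1@2 c2@5, authorship .1..2
Authorship (.=original, N=cursor N): . 1 . . 2
Index 2: author = original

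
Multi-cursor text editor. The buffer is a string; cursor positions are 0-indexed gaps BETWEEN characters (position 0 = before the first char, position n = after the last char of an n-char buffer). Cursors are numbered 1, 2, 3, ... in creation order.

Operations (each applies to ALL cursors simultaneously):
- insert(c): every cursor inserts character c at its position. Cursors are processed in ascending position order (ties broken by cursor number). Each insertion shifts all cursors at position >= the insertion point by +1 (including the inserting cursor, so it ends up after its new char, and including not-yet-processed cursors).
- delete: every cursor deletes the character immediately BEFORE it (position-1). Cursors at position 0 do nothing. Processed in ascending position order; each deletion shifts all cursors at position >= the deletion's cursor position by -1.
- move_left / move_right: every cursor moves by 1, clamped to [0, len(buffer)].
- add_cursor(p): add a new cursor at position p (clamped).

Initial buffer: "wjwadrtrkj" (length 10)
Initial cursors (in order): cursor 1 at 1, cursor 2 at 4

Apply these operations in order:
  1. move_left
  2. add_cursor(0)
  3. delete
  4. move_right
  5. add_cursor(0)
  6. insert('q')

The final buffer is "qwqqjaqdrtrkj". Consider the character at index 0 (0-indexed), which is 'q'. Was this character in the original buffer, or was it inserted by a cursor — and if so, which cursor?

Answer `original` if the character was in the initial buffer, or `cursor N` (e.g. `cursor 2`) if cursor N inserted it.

After op 1 (move_left): buffer="wjwadrtrkj" (len 10), cursors c1@0 c2@3, authorship ..........
After op 2 (add_cursor(0)): buffer="wjwadrtrkj" (len 10), cursors c1@0 c3@0 c2@3, authorship ..........
After op 3 (delete): buffer="wjadrtrkj" (len 9), cursors c1@0 c3@0 c2@2, authorship .........
After op 4 (move_right): buffer="wjadrtrkj" (len 9), cursors c1@1 c3@1 c2@3, authorship .........
After op 5 (add_cursor(0)): buffer="wjadrtrkj" (len 9), cursors c4@0 c1@1 c3@1 c2@3, authorship .........
After op 6 (insert('q')): buffer="qwqqjaqdrtrkj" (len 13), cursors c4@1 c1@4 c3@4 c2@7, authorship 4.13..2......
Authorship (.=original, N=cursor N): 4 . 1 3 . . 2 . . . . . .
Index 0: author = 4

Answer: cursor 4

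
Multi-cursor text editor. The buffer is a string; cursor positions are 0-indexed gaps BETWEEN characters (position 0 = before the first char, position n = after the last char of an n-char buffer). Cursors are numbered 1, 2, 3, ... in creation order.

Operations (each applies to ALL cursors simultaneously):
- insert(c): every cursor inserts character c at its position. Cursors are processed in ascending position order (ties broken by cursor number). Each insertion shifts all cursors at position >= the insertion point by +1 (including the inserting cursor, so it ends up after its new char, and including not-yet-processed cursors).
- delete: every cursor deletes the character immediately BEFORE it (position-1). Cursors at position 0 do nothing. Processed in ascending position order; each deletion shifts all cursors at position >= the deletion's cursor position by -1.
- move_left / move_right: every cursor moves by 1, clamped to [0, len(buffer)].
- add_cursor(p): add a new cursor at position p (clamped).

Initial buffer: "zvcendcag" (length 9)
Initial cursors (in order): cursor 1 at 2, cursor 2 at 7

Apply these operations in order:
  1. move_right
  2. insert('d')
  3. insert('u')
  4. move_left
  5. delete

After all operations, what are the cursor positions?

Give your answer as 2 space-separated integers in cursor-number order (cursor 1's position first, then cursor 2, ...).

After op 1 (move_right): buffer="zvcendcag" (len 9), cursors c1@3 c2@8, authorship .........
After op 2 (insert('d')): buffer="zvcdendcadg" (len 11), cursors c1@4 c2@10, authorship ...1.....2.
After op 3 (insert('u')): buffer="zvcduendcadug" (len 13), cursors c1@5 c2@12, authorship ...11.....22.
After op 4 (move_left): buffer="zvcduendcadug" (len 13), cursors c1@4 c2@11, authorship ...11.....22.
After op 5 (delete): buffer="zvcuendcaug" (len 11), cursors c1@3 c2@9, authorship ...1.....2.

Answer: 3 9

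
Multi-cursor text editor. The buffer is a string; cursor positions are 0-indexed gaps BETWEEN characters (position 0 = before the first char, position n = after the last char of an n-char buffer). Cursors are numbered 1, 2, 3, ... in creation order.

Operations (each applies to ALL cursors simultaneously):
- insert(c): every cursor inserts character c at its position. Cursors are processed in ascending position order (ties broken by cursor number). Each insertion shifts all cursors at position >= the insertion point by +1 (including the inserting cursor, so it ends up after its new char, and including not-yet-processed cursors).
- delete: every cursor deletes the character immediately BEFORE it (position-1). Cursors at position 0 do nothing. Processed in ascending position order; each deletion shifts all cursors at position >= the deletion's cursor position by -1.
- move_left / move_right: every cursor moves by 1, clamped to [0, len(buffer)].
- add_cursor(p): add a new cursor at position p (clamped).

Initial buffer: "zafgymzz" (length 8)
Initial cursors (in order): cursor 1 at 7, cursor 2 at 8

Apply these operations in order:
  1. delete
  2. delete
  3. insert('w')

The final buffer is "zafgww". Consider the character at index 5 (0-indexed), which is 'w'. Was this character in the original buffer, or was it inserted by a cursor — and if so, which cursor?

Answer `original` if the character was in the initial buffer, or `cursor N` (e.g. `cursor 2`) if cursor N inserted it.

Answer: cursor 2

Derivation:
After op 1 (delete): buffer="zafgym" (len 6), cursors c1@6 c2@6, authorship ......
After op 2 (delete): buffer="zafg" (len 4), cursors c1@4 c2@4, authorship ....
After op 3 (insert('w')): buffer="zafgww" (len 6), cursors c1@6 c2@6, authorship ....12
Authorship (.=original, N=cursor N): . . . . 1 2
Index 5: author = 2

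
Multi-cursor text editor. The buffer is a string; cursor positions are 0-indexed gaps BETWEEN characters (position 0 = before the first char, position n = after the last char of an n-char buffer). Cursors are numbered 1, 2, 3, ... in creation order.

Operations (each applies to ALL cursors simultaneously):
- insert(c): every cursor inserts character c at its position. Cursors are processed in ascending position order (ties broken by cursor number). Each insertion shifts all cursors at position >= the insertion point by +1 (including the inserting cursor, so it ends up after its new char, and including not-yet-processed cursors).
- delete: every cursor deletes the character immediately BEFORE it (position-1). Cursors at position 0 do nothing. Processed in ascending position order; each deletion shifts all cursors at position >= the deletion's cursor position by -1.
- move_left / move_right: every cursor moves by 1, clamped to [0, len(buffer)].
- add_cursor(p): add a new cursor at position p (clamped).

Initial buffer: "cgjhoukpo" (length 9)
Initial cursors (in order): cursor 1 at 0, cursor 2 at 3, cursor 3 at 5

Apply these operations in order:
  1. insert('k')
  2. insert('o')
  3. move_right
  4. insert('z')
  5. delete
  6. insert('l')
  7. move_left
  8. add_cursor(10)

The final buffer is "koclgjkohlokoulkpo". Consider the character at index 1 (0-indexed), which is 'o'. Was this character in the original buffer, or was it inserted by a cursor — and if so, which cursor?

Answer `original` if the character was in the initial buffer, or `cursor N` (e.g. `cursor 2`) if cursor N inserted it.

Answer: cursor 1

Derivation:
After op 1 (insert('k')): buffer="kcgjkhokukpo" (len 12), cursors c1@1 c2@5 c3@8, authorship 1...2..3....
After op 2 (insert('o')): buffer="kocgjkohokoukpo" (len 15), cursors c1@2 c2@7 c3@11, authorship 11...22..33....
After op 3 (move_right): buffer="kocgjkohokoukpo" (len 15), cursors c1@3 c2@8 c3@12, authorship 11...22..33....
After op 4 (insert('z')): buffer="koczgjkohzokouzkpo" (len 18), cursors c1@4 c2@10 c3@15, authorship 11.1..22.2.33.3...
After op 5 (delete): buffer="kocgjkohokoukpo" (len 15), cursors c1@3 c2@8 c3@12, authorship 11...22..33....
After op 6 (insert('l')): buffer="koclgjkohlokoulkpo" (len 18), cursors c1@4 c2@10 c3@15, authorship 11.1..22.2.33.3...
After op 7 (move_left): buffer="koclgjkohlokoulkpo" (len 18), cursors c1@3 c2@9 c3@14, authorship 11.1..22.2.33.3...
After op 8 (add_cursor(10)): buffer="koclgjkohlokoulkpo" (len 18), cursors c1@3 c2@9 c4@10 c3@14, authorship 11.1..22.2.33.3...
Authorship (.=original, N=cursor N): 1 1 . 1 . . 2 2 . 2 . 3 3 . 3 . . .
Index 1: author = 1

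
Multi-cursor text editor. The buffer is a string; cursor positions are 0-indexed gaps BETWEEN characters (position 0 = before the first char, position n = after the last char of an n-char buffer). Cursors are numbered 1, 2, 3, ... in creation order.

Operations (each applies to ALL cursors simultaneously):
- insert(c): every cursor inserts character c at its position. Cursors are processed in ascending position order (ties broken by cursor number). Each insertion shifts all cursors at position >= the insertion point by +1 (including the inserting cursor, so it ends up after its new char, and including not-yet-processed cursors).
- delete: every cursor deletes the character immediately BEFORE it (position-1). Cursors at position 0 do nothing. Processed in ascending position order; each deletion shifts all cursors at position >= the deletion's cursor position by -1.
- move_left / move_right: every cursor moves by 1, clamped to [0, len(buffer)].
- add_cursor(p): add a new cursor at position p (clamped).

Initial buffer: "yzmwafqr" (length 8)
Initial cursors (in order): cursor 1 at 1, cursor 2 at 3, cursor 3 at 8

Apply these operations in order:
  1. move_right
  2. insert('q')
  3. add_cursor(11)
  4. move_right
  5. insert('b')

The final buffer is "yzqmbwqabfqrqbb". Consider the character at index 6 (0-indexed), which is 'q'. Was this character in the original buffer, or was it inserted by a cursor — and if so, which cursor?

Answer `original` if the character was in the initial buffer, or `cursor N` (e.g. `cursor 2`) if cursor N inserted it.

Answer: cursor 2

Derivation:
After op 1 (move_right): buffer="yzmwafqr" (len 8), cursors c1@2 c2@4 c3@8, authorship ........
After op 2 (insert('q')): buffer="yzqmwqafqrq" (len 11), cursors c1@3 c2@6 c3@11, authorship ..1..2....3
After op 3 (add_cursor(11)): buffer="yzqmwqafqrq" (len 11), cursors c1@3 c2@6 c3@11 c4@11, authorship ..1..2....3
After op 4 (move_right): buffer="yzqmwqafqrq" (len 11), cursors c1@4 c2@7 c3@11 c4@11, authorship ..1..2....3
After op 5 (insert('b')): buffer="yzqmbwqabfqrqbb" (len 15), cursors c1@5 c2@9 c3@15 c4@15, authorship ..1.1.2.2...334
Authorship (.=original, N=cursor N): . . 1 . 1 . 2 . 2 . . . 3 3 4
Index 6: author = 2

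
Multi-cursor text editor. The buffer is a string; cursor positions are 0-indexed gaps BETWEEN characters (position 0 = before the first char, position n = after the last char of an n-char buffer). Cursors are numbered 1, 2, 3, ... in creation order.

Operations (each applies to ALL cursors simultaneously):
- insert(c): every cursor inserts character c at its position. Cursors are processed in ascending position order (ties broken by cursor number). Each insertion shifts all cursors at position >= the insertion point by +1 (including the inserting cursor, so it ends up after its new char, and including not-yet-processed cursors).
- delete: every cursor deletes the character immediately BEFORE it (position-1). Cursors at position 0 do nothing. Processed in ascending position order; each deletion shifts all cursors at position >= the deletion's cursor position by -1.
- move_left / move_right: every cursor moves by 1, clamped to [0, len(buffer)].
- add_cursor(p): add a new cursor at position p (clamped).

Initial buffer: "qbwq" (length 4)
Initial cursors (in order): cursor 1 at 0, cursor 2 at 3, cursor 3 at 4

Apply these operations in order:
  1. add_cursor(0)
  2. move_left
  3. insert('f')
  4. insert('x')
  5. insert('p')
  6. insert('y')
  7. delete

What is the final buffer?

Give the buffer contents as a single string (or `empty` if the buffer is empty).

After op 1 (add_cursor(0)): buffer="qbwq" (len 4), cursors c1@0 c4@0 c2@3 c3@4, authorship ....
After op 2 (move_left): buffer="qbwq" (len 4), cursors c1@0 c4@0 c2@2 c3@3, authorship ....
After op 3 (insert('f')): buffer="ffqbfwfq" (len 8), cursors c1@2 c4@2 c2@5 c3@7, authorship 14..2.3.
After op 4 (insert('x')): buffer="ffxxqbfxwfxq" (len 12), cursors c1@4 c4@4 c2@8 c3@11, authorship 1414..22.33.
After op 5 (insert('p')): buffer="ffxxppqbfxpwfxpq" (len 16), cursors c1@6 c4@6 c2@11 c3@15, authorship 141414..222.333.
After op 6 (insert('y')): buffer="ffxxppyyqbfxpywfxpyq" (len 20), cursors c1@8 c4@8 c2@14 c3@19, authorship 14141414..2222.3333.
After op 7 (delete): buffer="ffxxppqbfxpwfxpq" (len 16), cursors c1@6 c4@6 c2@11 c3@15, authorship 141414..222.333.

Answer: ffxxppqbfxpwfxpq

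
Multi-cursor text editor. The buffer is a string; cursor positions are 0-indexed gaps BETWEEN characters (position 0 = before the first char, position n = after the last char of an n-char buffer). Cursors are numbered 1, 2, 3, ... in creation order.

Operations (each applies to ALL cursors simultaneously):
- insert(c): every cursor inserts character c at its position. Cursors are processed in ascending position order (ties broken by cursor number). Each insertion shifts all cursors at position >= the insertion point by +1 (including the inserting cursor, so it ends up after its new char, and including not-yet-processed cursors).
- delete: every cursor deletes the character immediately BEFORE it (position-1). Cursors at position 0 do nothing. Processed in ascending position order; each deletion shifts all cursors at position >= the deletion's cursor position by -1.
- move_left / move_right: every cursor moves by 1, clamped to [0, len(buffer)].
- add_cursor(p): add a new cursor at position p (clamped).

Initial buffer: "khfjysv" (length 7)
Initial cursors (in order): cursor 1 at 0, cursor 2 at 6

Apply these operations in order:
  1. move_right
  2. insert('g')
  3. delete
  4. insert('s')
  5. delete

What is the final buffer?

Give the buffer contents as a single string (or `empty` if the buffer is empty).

Answer: khfjysv

Derivation:
After op 1 (move_right): buffer="khfjysv" (len 7), cursors c1@1 c2@7, authorship .......
After op 2 (insert('g')): buffer="kghfjysvg" (len 9), cursors c1@2 c2@9, authorship .1......2
After op 3 (delete): buffer="khfjysv" (len 7), cursors c1@1 c2@7, authorship .......
After op 4 (insert('s')): buffer="kshfjysvs" (len 9), cursors c1@2 c2@9, authorship .1......2
After op 5 (delete): buffer="khfjysv" (len 7), cursors c1@1 c2@7, authorship .......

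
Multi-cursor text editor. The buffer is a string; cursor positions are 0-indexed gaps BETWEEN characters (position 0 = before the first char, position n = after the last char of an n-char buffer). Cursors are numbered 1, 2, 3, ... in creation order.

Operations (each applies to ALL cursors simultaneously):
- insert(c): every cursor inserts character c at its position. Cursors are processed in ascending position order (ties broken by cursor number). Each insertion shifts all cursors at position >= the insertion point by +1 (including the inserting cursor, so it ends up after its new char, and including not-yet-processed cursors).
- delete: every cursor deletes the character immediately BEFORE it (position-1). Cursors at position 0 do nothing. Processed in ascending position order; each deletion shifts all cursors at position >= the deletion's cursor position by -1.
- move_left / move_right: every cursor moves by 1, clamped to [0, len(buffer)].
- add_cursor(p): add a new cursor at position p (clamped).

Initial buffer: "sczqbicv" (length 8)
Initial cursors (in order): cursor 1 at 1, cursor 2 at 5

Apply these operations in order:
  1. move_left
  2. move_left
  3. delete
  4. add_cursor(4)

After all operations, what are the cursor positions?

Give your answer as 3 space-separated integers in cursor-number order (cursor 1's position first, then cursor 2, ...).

Answer: 0 2 4

Derivation:
After op 1 (move_left): buffer="sczqbicv" (len 8), cursors c1@0 c2@4, authorship ........
After op 2 (move_left): buffer="sczqbicv" (len 8), cursors c1@0 c2@3, authorship ........
After op 3 (delete): buffer="scqbicv" (len 7), cursors c1@0 c2@2, authorship .......
After op 4 (add_cursor(4)): buffer="scqbicv" (len 7), cursors c1@0 c2@2 c3@4, authorship .......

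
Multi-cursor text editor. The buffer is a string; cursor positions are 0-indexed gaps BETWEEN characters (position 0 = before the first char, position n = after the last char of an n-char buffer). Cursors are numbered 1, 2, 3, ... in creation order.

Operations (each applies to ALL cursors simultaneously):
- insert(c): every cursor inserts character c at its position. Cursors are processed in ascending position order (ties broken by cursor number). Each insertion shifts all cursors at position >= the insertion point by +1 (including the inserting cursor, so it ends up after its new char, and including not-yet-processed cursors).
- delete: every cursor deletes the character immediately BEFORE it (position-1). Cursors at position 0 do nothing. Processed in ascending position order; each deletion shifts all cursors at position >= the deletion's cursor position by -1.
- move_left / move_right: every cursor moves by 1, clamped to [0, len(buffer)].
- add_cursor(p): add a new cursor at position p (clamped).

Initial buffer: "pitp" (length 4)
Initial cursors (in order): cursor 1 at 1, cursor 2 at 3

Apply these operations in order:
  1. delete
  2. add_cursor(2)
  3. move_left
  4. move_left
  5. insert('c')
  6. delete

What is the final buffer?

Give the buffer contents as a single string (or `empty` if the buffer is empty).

Answer: ip

Derivation:
After op 1 (delete): buffer="ip" (len 2), cursors c1@0 c2@1, authorship ..
After op 2 (add_cursor(2)): buffer="ip" (len 2), cursors c1@0 c2@1 c3@2, authorship ..
After op 3 (move_left): buffer="ip" (len 2), cursors c1@0 c2@0 c3@1, authorship ..
After op 4 (move_left): buffer="ip" (len 2), cursors c1@0 c2@0 c3@0, authorship ..
After op 5 (insert('c')): buffer="cccip" (len 5), cursors c1@3 c2@3 c3@3, authorship 123..
After op 6 (delete): buffer="ip" (len 2), cursors c1@0 c2@0 c3@0, authorship ..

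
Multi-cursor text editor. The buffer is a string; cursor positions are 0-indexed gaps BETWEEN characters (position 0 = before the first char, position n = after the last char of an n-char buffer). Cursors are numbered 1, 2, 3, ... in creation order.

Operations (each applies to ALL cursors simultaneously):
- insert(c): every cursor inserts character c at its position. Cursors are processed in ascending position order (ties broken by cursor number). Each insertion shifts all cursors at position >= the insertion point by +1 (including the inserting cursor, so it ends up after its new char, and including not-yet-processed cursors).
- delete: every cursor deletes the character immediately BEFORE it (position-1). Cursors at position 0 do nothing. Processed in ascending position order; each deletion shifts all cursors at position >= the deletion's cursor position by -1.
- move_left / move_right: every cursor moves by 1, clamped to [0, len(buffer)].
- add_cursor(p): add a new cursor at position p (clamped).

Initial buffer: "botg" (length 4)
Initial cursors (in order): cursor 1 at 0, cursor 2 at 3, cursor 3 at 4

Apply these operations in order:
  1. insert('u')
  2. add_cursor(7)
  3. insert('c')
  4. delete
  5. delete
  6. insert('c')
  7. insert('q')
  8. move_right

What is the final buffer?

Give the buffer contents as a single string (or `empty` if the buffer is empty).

Answer: cqbotcccqqq

Derivation:
After op 1 (insert('u')): buffer="ubotugu" (len 7), cursors c1@1 c2@5 c3@7, authorship 1...2.3
After op 2 (add_cursor(7)): buffer="ubotugu" (len 7), cursors c1@1 c2@5 c3@7 c4@7, authorship 1...2.3
After op 3 (insert('c')): buffer="ucbotucgucc" (len 11), cursors c1@2 c2@7 c3@11 c4@11, authorship 11...22.334
After op 4 (delete): buffer="ubotugu" (len 7), cursors c1@1 c2@5 c3@7 c4@7, authorship 1...2.3
After op 5 (delete): buffer="bot" (len 3), cursors c1@0 c2@3 c3@3 c4@3, authorship ...
After op 6 (insert('c')): buffer="cbotccc" (len 7), cursors c1@1 c2@7 c3@7 c4@7, authorship 1...234
After op 7 (insert('q')): buffer="cqbotcccqqq" (len 11), cursors c1@2 c2@11 c3@11 c4@11, authorship 11...234234
After op 8 (move_right): buffer="cqbotcccqqq" (len 11), cursors c1@3 c2@11 c3@11 c4@11, authorship 11...234234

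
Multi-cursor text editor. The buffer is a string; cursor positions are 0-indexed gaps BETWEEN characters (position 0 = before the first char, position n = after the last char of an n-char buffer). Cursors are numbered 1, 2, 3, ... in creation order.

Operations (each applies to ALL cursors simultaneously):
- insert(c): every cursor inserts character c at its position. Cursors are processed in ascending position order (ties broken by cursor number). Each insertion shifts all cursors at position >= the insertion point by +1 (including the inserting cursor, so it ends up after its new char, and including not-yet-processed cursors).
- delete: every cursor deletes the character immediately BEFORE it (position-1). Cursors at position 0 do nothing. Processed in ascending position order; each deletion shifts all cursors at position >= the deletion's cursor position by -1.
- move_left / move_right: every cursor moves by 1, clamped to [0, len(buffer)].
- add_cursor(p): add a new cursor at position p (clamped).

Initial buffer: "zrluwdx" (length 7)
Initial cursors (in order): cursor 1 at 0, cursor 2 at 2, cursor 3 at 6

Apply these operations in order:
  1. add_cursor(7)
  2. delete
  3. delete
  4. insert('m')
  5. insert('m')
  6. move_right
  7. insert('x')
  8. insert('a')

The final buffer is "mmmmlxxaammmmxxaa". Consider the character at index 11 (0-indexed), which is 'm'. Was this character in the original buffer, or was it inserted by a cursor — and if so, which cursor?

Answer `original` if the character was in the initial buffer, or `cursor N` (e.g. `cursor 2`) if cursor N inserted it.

After op 1 (add_cursor(7)): buffer="zrluwdx" (len 7), cursors c1@0 c2@2 c3@6 c4@7, authorship .......
After op 2 (delete): buffer="zluw" (len 4), cursors c1@0 c2@1 c3@4 c4@4, authorship ....
After op 3 (delete): buffer="l" (len 1), cursors c1@0 c2@0 c3@1 c4@1, authorship .
After op 4 (insert('m')): buffer="mmlmm" (len 5), cursors c1@2 c2@2 c3@5 c4@5, authorship 12.34
After op 5 (insert('m')): buffer="mmmmlmmmm" (len 9), cursors c1@4 c2@4 c3@9 c4@9, authorship 1212.3434
After op 6 (move_right): buffer="mmmmlmmmm" (len 9), cursors c1@5 c2@5 c3@9 c4@9, authorship 1212.3434
After op 7 (insert('x')): buffer="mmmmlxxmmmmxx" (len 13), cursors c1@7 c2@7 c3@13 c4@13, authorship 1212.12343434
After op 8 (insert('a')): buffer="mmmmlxxaammmmxxaa" (len 17), cursors c1@9 c2@9 c3@17 c4@17, authorship 1212.121234343434
Authorship (.=original, N=cursor N): 1 2 1 2 . 1 2 1 2 3 4 3 4 3 4 3 4
Index 11: author = 3

Answer: cursor 3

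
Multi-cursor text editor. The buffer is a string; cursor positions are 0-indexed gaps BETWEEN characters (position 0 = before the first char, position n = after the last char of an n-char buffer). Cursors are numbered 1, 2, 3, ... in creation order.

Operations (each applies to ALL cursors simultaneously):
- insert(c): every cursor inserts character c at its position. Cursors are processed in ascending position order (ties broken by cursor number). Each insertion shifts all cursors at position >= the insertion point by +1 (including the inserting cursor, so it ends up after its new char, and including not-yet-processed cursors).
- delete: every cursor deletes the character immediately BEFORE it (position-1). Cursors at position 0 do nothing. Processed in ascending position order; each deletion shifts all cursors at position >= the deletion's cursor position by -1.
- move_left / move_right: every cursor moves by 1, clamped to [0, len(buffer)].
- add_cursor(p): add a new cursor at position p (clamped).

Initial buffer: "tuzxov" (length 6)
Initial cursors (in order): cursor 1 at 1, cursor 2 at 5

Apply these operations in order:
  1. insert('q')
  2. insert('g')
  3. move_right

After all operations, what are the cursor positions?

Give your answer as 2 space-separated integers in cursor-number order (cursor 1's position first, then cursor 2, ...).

After op 1 (insert('q')): buffer="tquzxoqv" (len 8), cursors c1@2 c2@7, authorship .1....2.
After op 2 (insert('g')): buffer="tqguzxoqgv" (len 10), cursors c1@3 c2@9, authorship .11....22.
After op 3 (move_right): buffer="tqguzxoqgv" (len 10), cursors c1@4 c2@10, authorship .11....22.

Answer: 4 10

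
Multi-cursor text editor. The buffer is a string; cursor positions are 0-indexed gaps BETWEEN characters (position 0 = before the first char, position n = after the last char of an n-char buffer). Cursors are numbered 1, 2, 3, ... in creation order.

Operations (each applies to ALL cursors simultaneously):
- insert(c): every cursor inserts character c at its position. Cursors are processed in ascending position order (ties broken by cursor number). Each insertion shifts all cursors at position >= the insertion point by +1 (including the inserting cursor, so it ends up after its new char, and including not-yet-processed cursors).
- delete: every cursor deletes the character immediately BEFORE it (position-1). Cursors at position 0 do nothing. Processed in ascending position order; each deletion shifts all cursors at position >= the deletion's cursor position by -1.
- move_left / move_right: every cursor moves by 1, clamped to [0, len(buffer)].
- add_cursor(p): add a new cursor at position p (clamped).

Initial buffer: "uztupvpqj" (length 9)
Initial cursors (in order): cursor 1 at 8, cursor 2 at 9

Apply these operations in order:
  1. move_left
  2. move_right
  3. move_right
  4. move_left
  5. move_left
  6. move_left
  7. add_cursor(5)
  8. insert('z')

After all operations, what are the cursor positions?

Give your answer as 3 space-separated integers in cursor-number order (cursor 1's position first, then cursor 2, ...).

Answer: 9 9 6

Derivation:
After op 1 (move_left): buffer="uztupvpqj" (len 9), cursors c1@7 c2@8, authorship .........
After op 2 (move_right): buffer="uztupvpqj" (len 9), cursors c1@8 c2@9, authorship .........
After op 3 (move_right): buffer="uztupvpqj" (len 9), cursors c1@9 c2@9, authorship .........
After op 4 (move_left): buffer="uztupvpqj" (len 9), cursors c1@8 c2@8, authorship .........
After op 5 (move_left): buffer="uztupvpqj" (len 9), cursors c1@7 c2@7, authorship .........
After op 6 (move_left): buffer="uztupvpqj" (len 9), cursors c1@6 c2@6, authorship .........
After op 7 (add_cursor(5)): buffer="uztupvpqj" (len 9), cursors c3@5 c1@6 c2@6, authorship .........
After op 8 (insert('z')): buffer="uztupzvzzpqj" (len 12), cursors c3@6 c1@9 c2@9, authorship .....3.12...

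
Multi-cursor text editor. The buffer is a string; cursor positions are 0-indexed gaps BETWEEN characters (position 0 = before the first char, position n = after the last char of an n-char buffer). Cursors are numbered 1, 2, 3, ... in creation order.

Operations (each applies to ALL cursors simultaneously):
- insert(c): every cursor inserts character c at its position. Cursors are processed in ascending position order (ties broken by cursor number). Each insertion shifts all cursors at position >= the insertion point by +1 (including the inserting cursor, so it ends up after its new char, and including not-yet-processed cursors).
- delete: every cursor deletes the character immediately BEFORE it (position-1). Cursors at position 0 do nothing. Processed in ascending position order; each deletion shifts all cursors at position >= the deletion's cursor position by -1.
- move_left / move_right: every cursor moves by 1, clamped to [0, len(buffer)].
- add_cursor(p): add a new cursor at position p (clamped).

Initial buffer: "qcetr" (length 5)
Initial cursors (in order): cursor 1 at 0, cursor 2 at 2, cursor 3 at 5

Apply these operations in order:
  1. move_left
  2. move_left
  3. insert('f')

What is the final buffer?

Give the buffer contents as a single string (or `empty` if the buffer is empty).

After op 1 (move_left): buffer="qcetr" (len 5), cursors c1@0 c2@1 c3@4, authorship .....
After op 2 (move_left): buffer="qcetr" (len 5), cursors c1@0 c2@0 c3@3, authorship .....
After op 3 (insert('f')): buffer="ffqceftr" (len 8), cursors c1@2 c2@2 c3@6, authorship 12...3..

Answer: ffqceftr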